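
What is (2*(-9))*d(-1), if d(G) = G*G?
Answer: -18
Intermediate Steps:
d(G) = G²
(2*(-9))*d(-1) = (2*(-9))*(-1)² = -18*1 = -18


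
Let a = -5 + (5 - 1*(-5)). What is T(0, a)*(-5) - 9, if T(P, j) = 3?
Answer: -24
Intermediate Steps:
a = 5 (a = -5 + (5 + 5) = -5 + 10 = 5)
T(0, a)*(-5) - 9 = 3*(-5) - 9 = -15 - 9 = -24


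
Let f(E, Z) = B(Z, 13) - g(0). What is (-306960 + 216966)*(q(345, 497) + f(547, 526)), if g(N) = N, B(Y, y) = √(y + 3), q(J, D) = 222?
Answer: -20338644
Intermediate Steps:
B(Y, y) = √(3 + y)
f(E, Z) = 4 (f(E, Z) = √(3 + 13) - 1*0 = √16 + 0 = 4 + 0 = 4)
(-306960 + 216966)*(q(345, 497) + f(547, 526)) = (-306960 + 216966)*(222 + 4) = -89994*226 = -20338644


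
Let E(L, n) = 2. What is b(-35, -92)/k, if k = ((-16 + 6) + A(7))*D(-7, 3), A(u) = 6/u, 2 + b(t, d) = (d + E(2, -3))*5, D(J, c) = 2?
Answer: 791/32 ≈ 24.719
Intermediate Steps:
b(t, d) = 8 + 5*d (b(t, d) = -2 + (d + 2)*5 = -2 + (2 + d)*5 = -2 + (10 + 5*d) = 8 + 5*d)
k = -128/7 (k = ((-16 + 6) + 6/7)*2 = (-10 + 6*(⅐))*2 = (-10 + 6/7)*2 = -64/7*2 = -128/7 ≈ -18.286)
b(-35, -92)/k = (8 + 5*(-92))/(-128/7) = (8 - 460)*(-7/128) = -452*(-7/128) = 791/32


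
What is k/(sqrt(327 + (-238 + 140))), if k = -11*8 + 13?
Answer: -75*sqrt(229)/229 ≈ -4.9561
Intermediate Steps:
k = -75 (k = -88 + 13 = -75)
k/(sqrt(327 + (-238 + 140))) = -75/sqrt(327 + (-238 + 140)) = -75/sqrt(327 - 98) = -75*sqrt(229)/229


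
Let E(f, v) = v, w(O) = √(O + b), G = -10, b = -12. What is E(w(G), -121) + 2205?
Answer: 2084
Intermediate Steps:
w(O) = √(-12 + O) (w(O) = √(O - 12) = √(-12 + O))
E(w(G), -121) + 2205 = -121 + 2205 = 2084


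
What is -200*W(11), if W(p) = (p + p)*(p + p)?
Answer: -96800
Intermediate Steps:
W(p) = 4*p**2 (W(p) = (2*p)*(2*p) = 4*p**2)
-200*W(11) = -800*11**2 = -800*121 = -200*484 = -96800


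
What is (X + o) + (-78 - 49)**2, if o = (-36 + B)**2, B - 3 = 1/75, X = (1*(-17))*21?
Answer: 94838176/5625 ≈ 16860.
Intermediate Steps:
X = -357 (X = -17*21 = -357)
B = 226/75 (B = 3 + 1/75 = 226/75 ≈ 3.0133)
o = 6120676/5625 (o = (-36 + 226/75)**2 = (-2474/75)**2 = 6120676/5625 ≈ 1088.1)
(X + o) + (-78 - 49)**2 = (-357 + 6120676/5625) + (-78 - 49)**2 = 4112551/5625 + (-127)**2 = 4112551/5625 + 16129 = 94838176/5625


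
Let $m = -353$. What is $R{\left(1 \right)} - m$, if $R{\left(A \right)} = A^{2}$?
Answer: $354$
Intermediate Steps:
$R{\left(1 \right)} - m = 1^{2} - -353 = 1 + 353 = 354$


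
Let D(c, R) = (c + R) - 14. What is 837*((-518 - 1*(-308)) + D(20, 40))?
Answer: -137268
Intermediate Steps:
D(c, R) = -14 + R + c (D(c, R) = (R + c) - 14 = -14 + R + c)
837*((-518 - 1*(-308)) + D(20, 40)) = 837*((-518 - 1*(-308)) + (-14 + 40 + 20)) = 837*((-518 + 308) + 46) = 837*(-210 + 46) = 837*(-164) = -137268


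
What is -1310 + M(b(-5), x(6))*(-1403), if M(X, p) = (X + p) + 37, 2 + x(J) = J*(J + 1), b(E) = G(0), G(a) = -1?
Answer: -107938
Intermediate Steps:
b(E) = -1
x(J) = -2 + J*(1 + J) (x(J) = -2 + J*(J + 1) = -2 + J*(1 + J))
M(X, p) = 37 + X + p
-1310 + M(b(-5), x(6))*(-1403) = -1310 + (37 - 1 + (-2 + 6 + 6²))*(-1403) = -1310 + (37 - 1 + (-2 + 6 + 36))*(-1403) = -1310 + (37 - 1 + 40)*(-1403) = -1310 + 76*(-1403) = -1310 - 106628 = -107938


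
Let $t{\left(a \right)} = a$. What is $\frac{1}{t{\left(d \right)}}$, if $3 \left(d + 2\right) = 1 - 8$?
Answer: $- \frac{3}{13} \approx -0.23077$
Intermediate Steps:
$d = - \frac{13}{3}$ ($d = -2 + \frac{1 - 8}{3} = -2 + \frac{1}{3} \left(-7\right) = -2 - \frac{7}{3} = - \frac{13}{3} \approx -4.3333$)
$\frac{1}{t{\left(d \right)}} = \frac{1}{- \frac{13}{3}} = - \frac{3}{13}$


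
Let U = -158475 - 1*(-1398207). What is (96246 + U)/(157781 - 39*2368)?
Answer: 190854/9347 ≈ 20.419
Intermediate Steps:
U = 1239732 (U = -158475 + 1398207 = 1239732)
(96246 + U)/(157781 - 39*2368) = (96246 + 1239732)/(157781 - 39*2368) = 1335978/(157781 - 92352) = 1335978/65429 = 1335978*(1/65429) = 190854/9347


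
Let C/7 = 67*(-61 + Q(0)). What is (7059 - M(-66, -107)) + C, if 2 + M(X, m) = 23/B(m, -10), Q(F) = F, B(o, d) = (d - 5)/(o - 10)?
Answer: -108637/5 ≈ -21727.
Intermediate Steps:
B(o, d) = (-5 + d)/(-10 + o)
C = -28609 (C = 7*(67*(-61 + 0)) = 7*(67*(-61)) = 7*(-4087) = -28609)
M(X, m) = 40/3 - 23*m/15 (M(X, m) = -2 + 23/(((-5 - 10)/(-10 + m))) = -2 + 23/((-15/(-10 + m))) = -2 + 23*(2/3 - m/15) = -2 + (46/3 - 23*m/15) = 40/3 - 23*m/15)
(7059 - M(-66, -107)) + C = (7059 - (40/3 - 23/15*(-107))) - 28609 = (7059 - (40/3 + 2461/15)) - 28609 = (7059 - 1*887/5) - 28609 = (7059 - 887/5) - 28609 = 34408/5 - 28609 = -108637/5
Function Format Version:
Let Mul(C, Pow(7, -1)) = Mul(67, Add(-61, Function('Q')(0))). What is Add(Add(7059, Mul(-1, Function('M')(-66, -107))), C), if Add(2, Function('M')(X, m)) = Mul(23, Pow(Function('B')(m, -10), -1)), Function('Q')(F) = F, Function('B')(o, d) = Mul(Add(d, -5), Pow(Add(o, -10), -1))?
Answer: Rational(-108637, 5) ≈ -21727.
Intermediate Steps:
Function('B')(o, d) = Mul(Pow(Add(-10, o), -1), Add(-5, d)) (Function('B')(o, d) = Mul(Add(-5, d), Pow(Add(-10, o), -1)) = Mul(Pow(Add(-10, o), -1), Add(-5, d)))
C = -28609 (C = Mul(7, Mul(67, Add(-61, 0))) = Mul(7, Mul(67, -61)) = Mul(7, -4087) = -28609)
Function('M')(X, m) = Add(Rational(40, 3), Mul(Rational(-23, 15), m)) (Function('M')(X, m) = Add(-2, Mul(23, Pow(Mul(Pow(Add(-10, m), -1), Add(-5, -10)), -1))) = Add(-2, Mul(23, Pow(Mul(Pow(Add(-10, m), -1), -15), -1))) = Add(-2, Mul(23, Pow(Mul(-15, Pow(Add(-10, m), -1)), -1))) = Add(-2, Mul(23, Add(Rational(2, 3), Mul(Rational(-1, 15), m)))) = Add(-2, Add(Rational(46, 3), Mul(Rational(-23, 15), m))) = Add(Rational(40, 3), Mul(Rational(-23, 15), m)))
Add(Add(7059, Mul(-1, Function('M')(-66, -107))), C) = Add(Add(7059, Mul(-1, Add(Rational(40, 3), Mul(Rational(-23, 15), -107)))), -28609) = Add(Add(7059, Mul(-1, Add(Rational(40, 3), Rational(2461, 15)))), -28609) = Add(Add(7059, Mul(-1, Rational(887, 5))), -28609) = Add(Add(7059, Rational(-887, 5)), -28609) = Add(Rational(34408, 5), -28609) = Rational(-108637, 5)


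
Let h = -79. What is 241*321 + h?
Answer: 77282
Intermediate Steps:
241*321 + h = 241*321 - 79 = 77361 - 79 = 77282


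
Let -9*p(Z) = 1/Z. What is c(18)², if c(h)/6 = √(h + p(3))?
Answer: 1940/3 ≈ 646.67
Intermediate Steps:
p(Z) = -1/(9*Z)
c(h) = 6*√(-1/27 + h) (c(h) = 6*√(h - ⅑/3) = 6*√(h - ⅑*⅓) = 6*√(h - 1/27) = 6*√(-1/27 + h))
c(18)² = (2*√(-3 + 81*18)/3)² = (2*√(-3 + 1458)/3)² = (2*√1455/3)² = 1940/3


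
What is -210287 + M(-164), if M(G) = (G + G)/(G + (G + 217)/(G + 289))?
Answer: -4299697289/20447 ≈ -2.1029e+5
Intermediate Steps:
M(G) = 2*G/(G + (217 + G)/(289 + G)) (M(G) = (2*G)/(G + (217 + G)/(289 + G)) = 2*G/(G + (217 + G)/(289 + G)))
-210287 + M(-164) = -210287 + 2*(-164)*(289 - 164)/(217 + (-164)**2 + 290*(-164)) = -210287 + 2*(-164)*125/(217 + 26896 - 47560) = -210287 + 2*(-164)*125/(-20447) = -210287 + 2*(-164)*(-1/20447)*125 = -210287 + 41000/20447 = -4299697289/20447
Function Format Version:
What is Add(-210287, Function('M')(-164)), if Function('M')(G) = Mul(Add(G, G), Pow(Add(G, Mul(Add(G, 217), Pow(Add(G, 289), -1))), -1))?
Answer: Rational(-4299697289, 20447) ≈ -2.1029e+5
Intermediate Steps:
Function('M')(G) = Mul(2, G, Pow(Add(G, Mul(Pow(Add(289, G), -1), Add(217, G))), -1)) (Function('M')(G) = Mul(Mul(2, G), Pow(Add(G, Mul(Add(217, G), Pow(Add(289, G), -1))), -1)) = Mul(Mul(2, G), Pow(Add(G, Mul(Pow(Add(289, G), -1), Add(217, G))), -1)) = Mul(2, G, Pow(Add(G, Mul(Pow(Add(289, G), -1), Add(217, G))), -1)))
Add(-210287, Function('M')(-164)) = Add(-210287, Mul(2, -164, Pow(Add(217, Pow(-164, 2), Mul(290, -164)), -1), Add(289, -164))) = Add(-210287, Mul(2, -164, Pow(Add(217, 26896, -47560), -1), 125)) = Add(-210287, Mul(2, -164, Pow(-20447, -1), 125)) = Add(-210287, Mul(2, -164, Rational(-1, 20447), 125)) = Add(-210287, Rational(41000, 20447)) = Rational(-4299697289, 20447)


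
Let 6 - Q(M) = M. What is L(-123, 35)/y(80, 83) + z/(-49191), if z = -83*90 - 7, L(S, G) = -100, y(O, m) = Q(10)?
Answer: 1237252/49191 ≈ 25.152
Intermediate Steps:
Q(M) = 6 - M
y(O, m) = -4 (y(O, m) = 6 - 1*10 = 6 - 10 = -4)
z = -7477 (z = -7470 - 7 = -7477)
L(-123, 35)/y(80, 83) + z/(-49191) = -100/(-4) - 7477/(-49191) = -100*(-¼) - 7477*(-1/49191) = 25 + 7477/49191 = 1237252/49191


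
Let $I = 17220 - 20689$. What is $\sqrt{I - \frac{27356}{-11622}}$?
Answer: $\frac{i \sqrt{117060741291}}{5811} \approx 58.878 i$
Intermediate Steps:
$I = -3469$ ($I = 17220 - 20689 = -3469$)
$\sqrt{I - \frac{27356}{-11622}} = \sqrt{-3469 - \frac{27356}{-11622}} = \sqrt{-3469 - - \frac{13678}{5811}} = \sqrt{-3469 + \frac{13678}{5811}} = \sqrt{- \frac{20144681}{5811}} = \frac{i \sqrt{117060741291}}{5811}$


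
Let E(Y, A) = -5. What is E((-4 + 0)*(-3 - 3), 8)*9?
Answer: -45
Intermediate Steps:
E((-4 + 0)*(-3 - 3), 8)*9 = -5*9 = -45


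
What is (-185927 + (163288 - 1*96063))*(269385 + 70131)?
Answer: -40301228232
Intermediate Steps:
(-185927 + (163288 - 1*96063))*(269385 + 70131) = (-185927 + (163288 - 96063))*339516 = (-185927 + 67225)*339516 = -118702*339516 = -40301228232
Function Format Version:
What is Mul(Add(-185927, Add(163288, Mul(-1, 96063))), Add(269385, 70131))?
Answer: -40301228232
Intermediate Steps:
Mul(Add(-185927, Add(163288, Mul(-1, 96063))), Add(269385, 70131)) = Mul(Add(-185927, Add(163288, -96063)), 339516) = Mul(Add(-185927, 67225), 339516) = Mul(-118702, 339516) = -40301228232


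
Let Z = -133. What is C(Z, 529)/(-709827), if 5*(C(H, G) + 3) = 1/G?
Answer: 7934/1877492415 ≈ 4.2258e-6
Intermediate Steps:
C(H, G) = -3 + 1/(5*G)
C(Z, 529)/(-709827) = (-3 + (⅕)/529)/(-709827) = (-3 + (⅕)*(1/529))*(-1/709827) = (-3 + 1/2645)*(-1/709827) = -7934/2645*(-1/709827) = 7934/1877492415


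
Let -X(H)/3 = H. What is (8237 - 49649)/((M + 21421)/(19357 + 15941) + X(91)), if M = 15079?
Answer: 730880388/4799927 ≈ 152.27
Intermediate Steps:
X(H) = -3*H
(8237 - 49649)/((M + 21421)/(19357 + 15941) + X(91)) = (8237 - 49649)/((15079 + 21421)/(19357 + 15941) - 3*91) = -41412/(36500/35298 - 273) = -41412/(36500*(1/35298) - 273) = -41412/(18250/17649 - 273) = -41412/(-4799927/17649) = -41412*(-17649/4799927) = 730880388/4799927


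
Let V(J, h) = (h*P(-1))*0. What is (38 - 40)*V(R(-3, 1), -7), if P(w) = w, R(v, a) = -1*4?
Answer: 0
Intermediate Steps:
R(v, a) = -4
V(J, h) = 0 (V(J, h) = (h*(-1))*0 = -h*0 = 0)
(38 - 40)*V(R(-3, 1), -7) = (38 - 40)*0 = -2*0 = 0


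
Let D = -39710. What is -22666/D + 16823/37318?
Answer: 756945559/740948890 ≈ 1.0216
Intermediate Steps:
-22666/D + 16823/37318 = -22666/(-39710) + 16823/37318 = -22666*(-1/39710) + 16823*(1/37318) = 11333/19855 + 16823/37318 = 756945559/740948890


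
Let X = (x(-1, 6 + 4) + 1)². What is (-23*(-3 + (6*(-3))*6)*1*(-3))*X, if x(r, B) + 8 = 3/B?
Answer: -34381251/100 ≈ -3.4381e+5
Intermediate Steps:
x(r, B) = -8 + 3/B
X = 4489/100 (X = ((-8 + 3/(6 + 4)) + 1)² = ((-8 + 3/10) + 1)² = (-77/10 + 1)² = (-67/10)² = 4489/100 ≈ 44.890)
(-23*(-3 + (6*(-3))*6)*1*(-3))*X = -23*(-3 + (6*(-3))*6)*1*(-3)*(4489/100) = -23*(-3 - 18*6)*1*(-3)*(4489/100) = -23*(-3 - 108)*1*(-3)*(4489/100) = -23*(-111*1)*(-3)*(4489/100) = -(-2553)*(-3)*(4489/100) = -23*333*(4489/100) = -7659*4489/100 = -34381251/100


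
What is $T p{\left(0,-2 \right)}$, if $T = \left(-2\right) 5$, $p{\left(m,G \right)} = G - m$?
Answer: $20$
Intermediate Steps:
$T = -10$
$T p{\left(0,-2 \right)} = - 10 \left(-2 - 0\right) = - 10 \left(-2 + 0\right) = \left(-10\right) \left(-2\right) = 20$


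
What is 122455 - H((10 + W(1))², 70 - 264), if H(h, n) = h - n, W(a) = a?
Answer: 122140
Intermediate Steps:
122455 - H((10 + W(1))², 70 - 264) = 122455 - ((10 + 1)² - (70 - 264)) = 122455 - (11² - 1*(-194)) = 122455 - (121 + 194) = 122455 - 1*315 = 122455 - 315 = 122140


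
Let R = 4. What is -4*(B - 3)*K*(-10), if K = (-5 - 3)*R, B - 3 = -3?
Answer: 3840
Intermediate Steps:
B = 0 (B = 3 - 3 = 0)
K = -32 (K = (-5 - 3)*4 = -8*4 = -32)
-4*(B - 3)*K*(-10) = -4*(0 - 3)*(-32)*(-10) = -(-12)*(-32)*(-10) = -4*96*(-10) = -384*(-10) = 3840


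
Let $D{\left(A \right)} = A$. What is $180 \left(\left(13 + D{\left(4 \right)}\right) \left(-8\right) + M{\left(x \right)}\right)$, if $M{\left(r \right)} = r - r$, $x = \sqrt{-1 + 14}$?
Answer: $-24480$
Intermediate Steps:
$x = \sqrt{13} \approx 3.6056$
$M{\left(r \right)} = 0$
$180 \left(\left(13 + D{\left(4 \right)}\right) \left(-8\right) + M{\left(x \right)}\right) = 180 \left(\left(13 + 4\right) \left(-8\right) + 0\right) = 180 \left(17 \left(-8\right) + 0\right) = 180 \left(-136 + 0\right) = 180 \left(-136\right) = -24480$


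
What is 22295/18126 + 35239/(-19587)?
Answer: -67349983/118344654 ≈ -0.56910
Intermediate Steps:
22295/18126 + 35239/(-19587) = 22295*(1/18126) + 35239*(-1/19587) = 22295/18126 - 35239/19587 = -67349983/118344654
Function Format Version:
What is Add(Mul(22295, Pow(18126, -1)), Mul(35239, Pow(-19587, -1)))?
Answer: Rational(-67349983, 118344654) ≈ -0.56910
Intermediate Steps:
Add(Mul(22295, Pow(18126, -1)), Mul(35239, Pow(-19587, -1))) = Add(Mul(22295, Rational(1, 18126)), Mul(35239, Rational(-1, 19587))) = Add(Rational(22295, 18126), Rational(-35239, 19587)) = Rational(-67349983, 118344654)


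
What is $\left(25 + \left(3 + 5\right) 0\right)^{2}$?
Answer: $625$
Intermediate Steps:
$\left(25 + \left(3 + 5\right) 0\right)^{2} = \left(25 + 8 \cdot 0\right)^{2} = \left(25 + 0\right)^{2} = 25^{2} = 625$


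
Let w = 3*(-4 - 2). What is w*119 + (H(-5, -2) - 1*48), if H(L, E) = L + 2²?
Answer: -2191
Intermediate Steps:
w = -18 (w = 3*(-6) = -18)
H(L, E) = 4 + L (H(L, E) = L + 4 = 4 + L)
w*119 + (H(-5, -2) - 1*48) = -18*119 + ((4 - 5) - 1*48) = -2142 + (-1 - 48) = -2142 - 49 = -2191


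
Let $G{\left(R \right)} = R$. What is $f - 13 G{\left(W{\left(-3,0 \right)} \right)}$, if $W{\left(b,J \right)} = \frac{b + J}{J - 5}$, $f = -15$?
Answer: $- \frac{114}{5} \approx -22.8$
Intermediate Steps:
$W{\left(b,J \right)} = \frac{J + b}{-5 + J}$
$f - 13 G{\left(W{\left(-3,0 \right)} \right)} = -15 - 13 \frac{0 - 3}{-5 + 0} = -15 - 13 \frac{1}{-5} \left(-3\right) = -15 - 13 \left(\left(- \frac{1}{5}\right) \left(-3\right)\right) = -15 - \frac{39}{5} = - \frac{114}{5}$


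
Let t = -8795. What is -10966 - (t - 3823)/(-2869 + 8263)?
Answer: -9856331/899 ≈ -10964.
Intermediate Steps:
-10966 - (t - 3823)/(-2869 + 8263) = -10966 - (-8795 - 3823)/(-2869 + 8263) = -10966 - (-12618)/5394 = -10966 - 1*(-2103/899) = -10966 + 2103/899 = -9856331/899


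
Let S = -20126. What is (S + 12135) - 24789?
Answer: -32780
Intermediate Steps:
(S + 12135) - 24789 = (-20126 + 12135) - 24789 = -7991 - 24789 = -32780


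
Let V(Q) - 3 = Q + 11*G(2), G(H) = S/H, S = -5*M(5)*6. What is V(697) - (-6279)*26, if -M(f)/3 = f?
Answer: 166429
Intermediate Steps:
M(f) = -3*f
S = 450 (S = -(-15)*5*6 = -5*(-15)*6 = 75*6 = 450)
G(H) = 450/H
V(Q) = 2478 + Q (V(Q) = 3 + (Q + 11*(450/2)) = 3 + (Q + 11*(450*(½))) = 3 + (Q + 11*225) = 3 + (Q + 2475) = 3 + (2475 + Q) = 2478 + Q)
V(697) - (-6279)*26 = (2478 + 697) - (-6279)*26 = 3175 - 1*(-163254) = 3175 + 163254 = 166429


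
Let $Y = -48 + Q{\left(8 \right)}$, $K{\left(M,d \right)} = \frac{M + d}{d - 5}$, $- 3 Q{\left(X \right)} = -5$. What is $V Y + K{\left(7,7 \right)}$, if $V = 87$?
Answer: $-4024$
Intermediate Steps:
$Q{\left(X \right)} = \frac{5}{3}$ ($Q{\left(X \right)} = \left(- \frac{1}{3}\right) \left(-5\right) = \frac{5}{3}$)
$K{\left(M,d \right)} = \frac{M + d}{-5 + d}$
$Y = - \frac{139}{3}$ ($Y = -48 + \frac{5}{3} = - \frac{139}{3} \approx -46.333$)
$V Y + K{\left(7,7 \right)} = 87 \left(- \frac{139}{3}\right) + \frac{7 + 7}{-5 + 7} = -4031 + \frac{1}{2} \cdot 14 = -4031 + 7 = -4024$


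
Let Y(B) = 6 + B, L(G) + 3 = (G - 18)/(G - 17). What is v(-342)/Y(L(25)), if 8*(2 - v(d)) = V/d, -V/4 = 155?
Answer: 2426/5301 ≈ 0.45765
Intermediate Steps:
L(G) = -3 + (-18 + G)/(-17 + G) (L(G) = -3 + (G - 18)/(G - 17) = -3 + (-18 + G)/(-17 + G))
V = -620 (V = -4*155 = -620)
v(d) = 2 + 155/(2*d) (v(d) = 2 - (-155)/(2*d) = 2 + 155/(2*d))
v(-342)/Y(L(25)) = (2 + (155/2)/(-342))/(6 + (33 - 2*25)/(-17 + 25)) = (2 + (155/2)*(-1/342))/(6 + (33 - 50)/8) = (2 - 155/684)/(6 + (⅛)*(-17)) = 1213/(684*(6 - 17/8)) = 1213/(684*(31/8)) = (1213/684)*(8/31) = 2426/5301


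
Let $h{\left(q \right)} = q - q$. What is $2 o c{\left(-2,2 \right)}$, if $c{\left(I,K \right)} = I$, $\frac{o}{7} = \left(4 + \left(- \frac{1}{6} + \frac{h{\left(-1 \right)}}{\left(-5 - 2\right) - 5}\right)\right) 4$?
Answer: $- \frac{1288}{3} \approx -429.33$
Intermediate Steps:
$h{\left(q \right)} = 0$
$o = \frac{322}{3}$ ($o = 7 \left(4 + \left(- \frac{1}{6} + \frac{0}{\left(-5 - 2\right) - 5}\right)\right) 4 = 7 \left(4 - \left(\frac{1}{6} + \frac{0}{-7 - 5}\right)\right) 4 = 7 \left(4 - \left(\frac{1}{6} + \frac{0}{-12}\right)\right) 4 = 7 \left(4 + \left(- \frac{1}{6} + 0 \left(- \frac{1}{12}\right)\right)\right) 4 = 7 \left(4 + \left(- \frac{1}{6} + 0\right)\right) 4 = 7 \left(4 - \frac{1}{6}\right) 4 = 7 \cdot \frac{23}{6} \cdot 4 = 7 \cdot \frac{46}{3} = \frac{322}{3} \approx 107.33$)
$2 o c{\left(-2,2 \right)} = 2 \cdot \frac{322}{3} \left(-2\right) = \frac{644}{3} \left(-2\right) = - \frac{1288}{3}$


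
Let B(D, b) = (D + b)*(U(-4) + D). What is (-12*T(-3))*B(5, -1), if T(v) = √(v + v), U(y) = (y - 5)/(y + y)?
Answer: -294*I*√6 ≈ -720.15*I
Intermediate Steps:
U(y) = (-5 + y)/(2*y) (U(y) = (-5 + y)/((2*y)) = (-5 + y)*(1/(2*y)) = (-5 + y)/(2*y))
B(D, b) = (9/8 + D)*(D + b) (B(D, b) = (D + b)*((½)*(-5 - 4)/(-4) + D) = (D + b)*((½)*(-¼)*(-9) + D) = (D + b)*(9/8 + D) = (9/8 + D)*(D + b))
T(v) = √2*√v (T(v) = √(2*v) = √2*√v)
(-12*T(-3))*B(5, -1) = (-12*√2*√(-3))*(5² + (9/8)*5 + (9/8)*(-1) + 5*(-1)) = (-12*√2*I*√3)*(25 + 45/8 - 9/8 - 5) = -12*I*√6*(49/2) = -294*I*√6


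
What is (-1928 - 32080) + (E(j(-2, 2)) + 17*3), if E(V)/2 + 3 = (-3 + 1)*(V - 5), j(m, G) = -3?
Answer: -33931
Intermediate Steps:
E(V) = 14 - 4*V (E(V) = -6 + 2*((-3 + 1)*(V - 5)) = -6 + 2*(-2*(-5 + V)) = -6 + 2*(10 - 2*V) = -6 + (20 - 4*V) = 14 - 4*V)
(-1928 - 32080) + (E(j(-2, 2)) + 17*3) = (-1928 - 32080) + ((14 - 4*(-3)) + 17*3) = -34008 + ((14 + 12) + 51) = -34008 + (26 + 51) = -34008 + 77 = -33931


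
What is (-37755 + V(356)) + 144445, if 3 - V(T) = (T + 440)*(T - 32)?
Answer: -151211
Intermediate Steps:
V(T) = 3 - (-32 + T)*(440 + T) (V(T) = 3 - (T + 440)*(T - 32) = 3 - (440 + T)*(-32 + T) = 3 - (-32 + T)*(440 + T))
(-37755 + V(356)) + 144445 = (-37755 + (14083 - 1*356**2 - 408*356)) + 144445 = (-37755 + (14083 - 1*126736 - 145248)) + 144445 = (-37755 + (14083 - 126736 - 145248)) + 144445 = (-37755 - 257901) + 144445 = -295656 + 144445 = -151211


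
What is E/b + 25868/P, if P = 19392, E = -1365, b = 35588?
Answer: 7983217/6161808 ≈ 1.2956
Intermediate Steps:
E/b + 25868/P = -1365/35588 + 25868/19392 = -1365*1/35588 + 25868*(1/19392) = -195/5084 + 6467/4848 = 7983217/6161808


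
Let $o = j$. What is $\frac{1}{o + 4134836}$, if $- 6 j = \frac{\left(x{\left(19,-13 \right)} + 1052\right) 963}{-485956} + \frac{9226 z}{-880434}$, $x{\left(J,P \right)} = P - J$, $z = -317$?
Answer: $\frac{160444569339}{663411946530379222} \approx 2.4185 \cdot 10^{-7}$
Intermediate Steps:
$j = - \frac{34777014182}{160444569339}$ ($j = - \frac{\frac{\left(\left(-13 - 19\right) + 1052\right) 963}{-485956} + \frac{9226 \left(-317\right)}{-880434}}{6} = - \frac{\left(\left(-13 - 19\right) + 1052\right) 963 \left(- \frac{1}{485956}\right) - - \frac{1462321}{440217}}{6} = - \frac{\left(-32 + 1052\right) 963 \left(- \frac{1}{485956}\right) + \frac{1462321}{440217}}{6} = - \frac{1020 \cdot 963 \left(- \frac{1}{485956}\right) + \frac{1462321}{440217}}{6} = - \frac{982260 \left(- \frac{1}{485956}\right) + \frac{1462321}{440217}}{6} = - \frac{- \frac{245565}{121489} + \frac{1462321}{440217}}{6} = \left(- \frac{1}{6}\right) \frac{69554028364}{53481523113} = - \frac{34777014182}{160444569339} \approx -0.21675$)
$o = - \frac{34777014182}{160444569339} \approx -0.21675$
$\frac{1}{o + 4134836} = \frac{1}{- \frac{34777014182}{160444569339} + 4134836} = \frac{1}{\frac{663411946530379222}{160444569339}} = \frac{160444569339}{663411946530379222}$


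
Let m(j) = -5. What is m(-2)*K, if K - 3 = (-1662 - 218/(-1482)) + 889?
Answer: 2852305/741 ≈ 3849.3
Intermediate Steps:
K = -570461/741 (K = 3 + ((-1662 - 218/(-1482)) + 889) = 3 + ((-1662 - 218*(-1/1482)) + 889) = 3 + ((-1662 + 109/741) + 889) = 3 + (-1231433/741 + 889) = 3 - 572684/741 = -570461/741 ≈ -769.85)
m(-2)*K = -5*(-570461/741) = 2852305/741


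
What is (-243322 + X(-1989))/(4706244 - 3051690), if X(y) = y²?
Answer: 3712799/1654554 ≈ 2.2440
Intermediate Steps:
(-243322 + X(-1989))/(4706244 - 3051690) = (-243322 + (-1989)²)/(4706244 - 3051690) = (-243322 + 3956121)/1654554 = 3712799*(1/1654554) = 3712799/1654554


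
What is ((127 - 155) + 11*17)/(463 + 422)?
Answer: 53/295 ≈ 0.17966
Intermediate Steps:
((127 - 155) + 11*17)/(463 + 422) = (-28 + 187)/885 = 159*(1/885) = 53/295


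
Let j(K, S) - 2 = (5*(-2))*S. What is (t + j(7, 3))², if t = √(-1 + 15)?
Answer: (28 - √14)² ≈ 588.47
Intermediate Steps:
j(K, S) = 2 - 10*S (j(K, S) = 2 + (5*(-2))*S = 2 - 10*S)
t = √14 ≈ 3.7417
(t + j(7, 3))² = (√14 + (2 - 10*3))² = (√14 + (2 - 30))² = (√14 - 28)² = (-28 + √14)²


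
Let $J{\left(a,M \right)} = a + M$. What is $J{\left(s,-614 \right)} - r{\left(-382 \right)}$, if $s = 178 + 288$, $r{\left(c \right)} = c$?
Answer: $234$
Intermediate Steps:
$s = 466$
$J{\left(a,M \right)} = M + a$
$J{\left(s,-614 \right)} - r{\left(-382 \right)} = \left(-614 + 466\right) - -382 = -148 + 382 = 234$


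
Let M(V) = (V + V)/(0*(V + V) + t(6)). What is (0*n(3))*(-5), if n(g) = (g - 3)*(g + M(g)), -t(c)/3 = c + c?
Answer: 0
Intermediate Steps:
t(c) = -6*c (t(c) = -3*(c + c) = -6*c)
M(V) = -V/18 (M(V) = (V + V)/(0*(V + V) - 6*6) = (2*V)/(0*(2*V) - 36) = (2*V)/(0 - 36) = (2*V)/(-36) = (2*V)*(-1/36) = -V/18)
n(g) = 17*g*(-3 + g)/18 (n(g) = (g - 3)*(g - g/18) = (-3 + g)*(17*g/18) = 17*g*(-3 + g)/18)
(0*n(3))*(-5) = (0*((17/18)*3*(-3 + 3)))*(-5) = (0*((17/18)*3*0))*(-5) = (0*0)*(-5) = 0*(-5) = 0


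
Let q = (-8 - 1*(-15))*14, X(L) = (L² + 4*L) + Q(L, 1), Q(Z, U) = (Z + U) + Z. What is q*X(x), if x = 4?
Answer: 4018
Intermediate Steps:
Q(Z, U) = U + 2*Z (Q(Z, U) = (U + Z) + Z = U + 2*Z)
X(L) = 1 + L² + 6*L (X(L) = (L² + 4*L) + (1 + 2*L) = 1 + L² + 6*L)
q = 98 (q = (-8 + 15)*14 = 7*14 = 98)
q*X(x) = 98*(1 + 4² + 6*4) = 98*(1 + 16 + 24) = 98*41 = 4018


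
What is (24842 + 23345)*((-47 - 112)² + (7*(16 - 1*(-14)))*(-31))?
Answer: 904518177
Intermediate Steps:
(24842 + 23345)*((-47 - 112)² + (7*(16 - 1*(-14)))*(-31)) = 48187*((-159)² + (7*(16 + 14))*(-31)) = 48187*(25281 + (7*30)*(-31)) = 48187*(25281 + 210*(-31)) = 48187*(25281 - 6510) = 48187*18771 = 904518177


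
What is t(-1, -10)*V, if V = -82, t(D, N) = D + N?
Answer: 902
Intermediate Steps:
t(-1, -10)*V = (-1 - 10)*(-82) = -11*(-82) = 902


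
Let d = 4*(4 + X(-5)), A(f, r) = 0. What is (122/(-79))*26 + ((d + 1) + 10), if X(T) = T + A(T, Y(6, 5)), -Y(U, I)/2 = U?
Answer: -2619/79 ≈ -33.152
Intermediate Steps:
Y(U, I) = -2*U
X(T) = T (X(T) = T + 0 = T)
d = -4 (d = 4*(4 - 5) = 4*(-1) = -4)
(122/(-79))*26 + ((d + 1) + 10) = (122/(-79))*26 + ((-4 + 1) + 10) = (122*(-1/79))*26 + (-3 + 10) = -122/79*26 + 7 = -3172/79 + 7 = -2619/79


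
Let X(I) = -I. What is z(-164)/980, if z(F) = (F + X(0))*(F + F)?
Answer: 13448/245 ≈ 54.890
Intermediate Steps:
z(F) = 2*F**2 (z(F) = (F - 1*0)*(F + F) = (F + 0)*(2*F) = F*(2*F) = 2*F**2)
z(-164)/980 = (2*(-164)**2)/980 = (2*26896)*(1/980) = 53792*(1/980) = 13448/245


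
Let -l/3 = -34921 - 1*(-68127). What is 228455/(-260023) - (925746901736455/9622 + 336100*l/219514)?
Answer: -26420167781802855381959175/274605571922642 ≈ -9.6211e+10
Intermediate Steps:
l = -99618 (l = -3*(-34921 - 1*(-68127)) = -3*(-34921 + 68127) = -3*33206 = -99618)
228455/(-260023) - (925746901736455/9622 + 336100*l/219514) = 228455/(-260023) - 336100/(1/(286258 + (-99618/219514 + 97611/192440))) = 228455*(-1/260023) - 336100/(1/(286258 + (-99618*1/219514 + 97611*(1/192440)))) = -228455/260023 - 336100/(1/(286258 + (-49809/109757 + 97611/192440))) = -228455/260023 - 336100/(1/(286258 + 1128246567/21121637080)) = -228455/260023 - 336100/(1/(6046238715493207/21121637080)) = -228455/260023 - 336100/21121637080/6046238715493207 = -228455/260023 - 336100*6046238715493207/21121637080 = -228455/260023 - 101607041613863343635/1056081854 = -26420167781802855381959175/274605571922642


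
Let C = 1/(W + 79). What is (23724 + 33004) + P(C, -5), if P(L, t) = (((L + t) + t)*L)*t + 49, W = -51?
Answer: 44514563/784 ≈ 56779.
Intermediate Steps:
C = 1/28 (C = 1/(-51 + 79) = 1/28 ≈ 0.035714)
P(L, t) = 49 + L*t*(L + 2*t) (P(L, t) = ((L + 2*t)*L)*t + 49 = (L*(L + 2*t))*t + 49 = L*t*(L + 2*t) + 49 = 49 + L*t*(L + 2*t))
(23724 + 33004) + P(C, -5) = (23724 + 33004) + (49 - 5*(1/28)**2 + 2*(1/28)*(-5)**2) = 56728 + (49 - 5*1/784 + 2*(1/28)*25) = 56728 + (49 - 5/784 + 25/14) = 56728 + 39811/784 = 44514563/784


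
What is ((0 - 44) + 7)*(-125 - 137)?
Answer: 9694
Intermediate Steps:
((0 - 44) + 7)*(-125 - 137) = (-44 + 7)*(-262) = -37*(-262) = 9694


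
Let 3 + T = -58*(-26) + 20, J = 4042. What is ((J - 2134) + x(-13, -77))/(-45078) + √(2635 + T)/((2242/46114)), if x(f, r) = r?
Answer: -1831/45078 + 184456*√65/1121 ≈ 1326.6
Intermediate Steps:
T = 1525 (T = -3 + (-58*(-26) + 20) = -3 + (1508 + 20) = -3 + 1528 = 1525)
((J - 2134) + x(-13, -77))/(-45078) + √(2635 + T)/((2242/46114)) = ((4042 - 2134) - 77)/(-45078) + √(2635 + 1525)/((2242/46114)) = (1908 - 77)*(-1/45078) + √4160/((2242*(1/46114))) = 1831*(-1/45078) + (8*√65)/(1121/23057) = -1831/45078 + (8*√65)*(23057/1121) = -1831/45078 + 184456*√65/1121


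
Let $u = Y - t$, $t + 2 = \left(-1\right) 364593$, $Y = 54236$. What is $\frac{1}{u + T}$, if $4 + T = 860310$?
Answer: $\frac{1}{1279137} \approx 7.8178 \cdot 10^{-7}$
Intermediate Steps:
$T = 860306$ ($T = -4 + 860310 = 860306$)
$t = -364595$ ($t = -2 - 364593 = -364595$)
$u = 418831$ ($u = 54236 - -364595 = 54236 + 364595 = 418831$)
$\frac{1}{u + T} = \frac{1}{418831 + 860306} = \frac{1}{1279137}$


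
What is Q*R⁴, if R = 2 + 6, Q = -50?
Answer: -204800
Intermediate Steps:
R = 8
Q*R⁴ = -50*8⁴ = -50*4096 = -204800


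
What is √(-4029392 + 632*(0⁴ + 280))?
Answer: 12*I*√26753 ≈ 1962.8*I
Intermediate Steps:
√(-4029392 + 632*(0⁴ + 280)) = √(-4029392 + 632*(0 + 280)) = √(-4029392 + 632*280) = √(-4029392 + 176960) = √(-3852432) = 12*I*√26753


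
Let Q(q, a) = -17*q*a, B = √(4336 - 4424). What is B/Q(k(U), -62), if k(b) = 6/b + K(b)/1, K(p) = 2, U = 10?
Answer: 5*I*√22/6851 ≈ 0.0034232*I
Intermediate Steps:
k(b) = 2 + 6/b (k(b) = 6/b + 2/1 = 6/b + 2*1 = 6/b + 2 = 2 + 6/b)
B = 2*I*√22 (B = √(-88) = 2*I*√22 ≈ 9.3808*I)
Q(q, a) = -17*a*q
B/Q(k(U), -62) = (2*I*√22)/((-17*(-62)*(2 + 6/10))) = (2*I*√22)/((-17*(-62)*(2 + 6*(⅒)))) = (2*I*√22)/((-17*(-62)*(2 + ⅗))) = (2*I*√22)/((-17*(-62)*13/5)) = (2*I*√22)/(13702/5) = (2*I*√22)*(5/13702) = 5*I*√22/6851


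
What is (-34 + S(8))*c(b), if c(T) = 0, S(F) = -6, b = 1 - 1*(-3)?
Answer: 0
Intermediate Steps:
b = 4 (b = 1 + 3 = 4)
(-34 + S(8))*c(b) = (-34 - 6)*0 = -40*0 = 0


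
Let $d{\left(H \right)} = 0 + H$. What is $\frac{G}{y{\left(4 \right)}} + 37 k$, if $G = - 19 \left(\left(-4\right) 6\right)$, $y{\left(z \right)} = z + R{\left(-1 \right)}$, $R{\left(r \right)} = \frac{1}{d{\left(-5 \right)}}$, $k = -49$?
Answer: $-1693$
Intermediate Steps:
$d{\left(H \right)} = H$
$R{\left(r \right)} = - \frac{1}{5}$ ($R{\left(r \right)} = \frac{1}{-5} = - \frac{1}{5}$)
$y{\left(z \right)} = - \frac{1}{5} + z$ ($y{\left(z \right)} = z - \frac{1}{5} = - \frac{1}{5} + z$)
$G = 456$ ($G = \left(-19\right) \left(-24\right) = 456$)
$\frac{G}{y{\left(4 \right)}} + 37 k = \frac{456}{- \frac{1}{5} + 4} + 37 \left(-49\right) = \frac{456}{\frac{19}{5}} - 1813 = 456 \cdot \frac{5}{19} - 1813 = 120 - 1813 = -1693$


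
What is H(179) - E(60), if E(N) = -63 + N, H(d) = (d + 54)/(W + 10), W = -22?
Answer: -197/12 ≈ -16.417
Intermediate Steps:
H(d) = -9/2 - d/12 (H(d) = (d + 54)/(-22 + 10) = (54 + d)/(-12) = (54 + d)*(-1/12) = -9/2 - d/12)
H(179) - E(60) = (-9/2 - 1/12*179) - (-63 + 60) = (-9/2 - 179/12) - 1*(-3) = -233/12 + 3 = -197/12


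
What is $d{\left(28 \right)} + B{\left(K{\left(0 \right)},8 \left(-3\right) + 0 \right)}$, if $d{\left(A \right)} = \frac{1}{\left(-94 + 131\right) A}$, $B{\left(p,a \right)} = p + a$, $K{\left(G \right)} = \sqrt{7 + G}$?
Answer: $- \frac{24863}{1036} + \sqrt{7} \approx -21.353$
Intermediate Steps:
$B{\left(p,a \right)} = a + p$
$d{\left(A \right)} = \frac{1}{37 A}$
$d{\left(28 \right)} + B{\left(K{\left(0 \right)},8 \left(-3\right) + 0 \right)} = \frac{1}{37 \cdot 28} + \left(\left(8 \left(-3\right) + 0\right) + \sqrt{7 + 0}\right) = \frac{1}{37} \cdot \frac{1}{28} + \left(\left(-24 + 0\right) + \sqrt{7}\right) = \frac{1}{1036} - \left(24 - \sqrt{7}\right) = - \frac{24863}{1036} + \sqrt{7}$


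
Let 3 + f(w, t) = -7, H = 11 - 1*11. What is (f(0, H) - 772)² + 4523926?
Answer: 5135450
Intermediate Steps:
H = 0 (H = 11 - 11 = 0)
f(w, t) = -10 (f(w, t) = -3 - 7 = -10)
(f(0, H) - 772)² + 4523926 = (-10 - 772)² + 4523926 = (-782)² + 4523926 = 611524 + 4523926 = 5135450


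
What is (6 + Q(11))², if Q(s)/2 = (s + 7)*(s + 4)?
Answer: 298116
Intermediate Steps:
Q(s) = 2*(4 + s)*(7 + s) (Q(s) = 2*((s + 7)*(s + 4)) = 2*((7 + s)*(4 + s)) = 2*((4 + s)*(7 + s)) = 2*(4 + s)*(7 + s))
(6 + Q(11))² = (6 + (56 + 2*11² + 22*11))² = (6 + (56 + 2*121 + 242))² = (6 + (56 + 242 + 242))² = (6 + 540)² = 546² = 298116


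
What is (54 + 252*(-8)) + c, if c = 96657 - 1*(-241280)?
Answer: 335975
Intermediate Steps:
c = 337937 (c = 96657 + 241280 = 337937)
(54 + 252*(-8)) + c = (54 + 252*(-8)) + 337937 = (54 - 2016) + 337937 = -1962 + 337937 = 335975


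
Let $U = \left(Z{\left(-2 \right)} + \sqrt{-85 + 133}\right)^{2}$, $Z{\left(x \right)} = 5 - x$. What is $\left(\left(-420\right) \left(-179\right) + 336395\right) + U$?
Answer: $411672 + 56 \sqrt{3} \approx 4.1177 \cdot 10^{5}$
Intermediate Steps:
$U = \left(7 + 4 \sqrt{3}\right)^{2}$ ($U = \left(\left(5 - -2\right) + \sqrt{-85 + 133}\right)^{2} = \left(\left(5 + 2\right) + \sqrt{48}\right)^{2} = \left(7 + 4 \sqrt{3}\right)^{2} \approx 193.99$)
$\left(\left(-420\right) \left(-179\right) + 336395\right) + U = \left(\left(-420\right) \left(-179\right) + 336395\right) + \left(97 + 56 \sqrt{3}\right) = \left(75180 + 336395\right) + \left(97 + 56 \sqrt{3}\right) = 411575 + \left(97 + 56 \sqrt{3}\right) = 411672 + 56 \sqrt{3}$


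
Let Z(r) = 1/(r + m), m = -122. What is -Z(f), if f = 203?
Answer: -1/81 ≈ -0.012346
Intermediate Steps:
Z(r) = 1/(-122 + r) (Z(r) = 1/(r - 122) = 1/(-122 + r))
-Z(f) = -1/(-122 + 203) = -1/81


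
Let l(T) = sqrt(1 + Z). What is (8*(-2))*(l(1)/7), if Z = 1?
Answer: -16*sqrt(2)/7 ≈ -3.2325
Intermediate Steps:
l(T) = sqrt(2) (l(T) = sqrt(1 + 1) = sqrt(2))
(8*(-2))*(l(1)/7) = (8*(-2))*(sqrt(2)/7) = -16*sqrt(2)/7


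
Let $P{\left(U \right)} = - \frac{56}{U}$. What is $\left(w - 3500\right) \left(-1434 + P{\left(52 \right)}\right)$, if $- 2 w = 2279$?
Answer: $\frac{86554512}{13} \approx 6.658 \cdot 10^{6}$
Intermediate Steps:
$w = - \frac{2279}{2}$ ($w = \left(- \frac{1}{2}\right) 2279 = - \frac{2279}{2} \approx -1139.5$)
$\left(w - 3500\right) \left(-1434 + P{\left(52 \right)}\right) = \left(- \frac{2279}{2} - 3500\right) \left(-1434 - \frac{56}{52}\right) = - \frac{9279 \left(-1434 - \frac{14}{13}\right)}{2} = \left(- \frac{9279}{2}\right) \left(- \frac{18656}{13}\right) = \frac{86554512}{13}$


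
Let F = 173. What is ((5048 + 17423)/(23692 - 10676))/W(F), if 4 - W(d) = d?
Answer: -22471/2199704 ≈ -0.010215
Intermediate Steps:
W(d) = 4 - d
((5048 + 17423)/(23692 - 10676))/W(F) = ((5048 + 17423)/(23692 - 10676))/(4 - 1*173) = (22471/13016)/(4 - 173) = (22471*(1/13016))/(-169) = (22471/13016)*(-1/169) = -22471/2199704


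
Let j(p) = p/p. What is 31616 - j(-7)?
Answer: 31615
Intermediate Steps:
j(p) = 1
31616 - j(-7) = 31616 - 1*1 = 31616 - 1 = 31615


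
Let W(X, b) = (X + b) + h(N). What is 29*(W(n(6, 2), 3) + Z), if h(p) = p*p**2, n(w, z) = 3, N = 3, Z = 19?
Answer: 1508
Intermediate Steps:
h(p) = p**3
W(X, b) = 27 + X + b (W(X, b) = (X + b) + 3**3 = (X + b) + 27 = 27 + X + b)
29*(W(n(6, 2), 3) + Z) = 29*((27 + 3 + 3) + 19) = 29*(33 + 19) = 29*52 = 1508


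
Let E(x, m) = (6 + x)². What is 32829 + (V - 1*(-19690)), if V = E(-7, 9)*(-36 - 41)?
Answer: 52442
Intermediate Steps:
V = -77 (V = (6 - 7)²*(-36 - 41) = (-1)²*(-77) = 1*(-77) = -77)
32829 + (V - 1*(-19690)) = 32829 + (-77 - 1*(-19690)) = 32829 + (-77 + 19690) = 32829 + 19613 = 52442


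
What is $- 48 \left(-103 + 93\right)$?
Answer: $480$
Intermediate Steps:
$- 48 \left(-103 + 93\right) = \left(-48\right) \left(-10\right) = 480$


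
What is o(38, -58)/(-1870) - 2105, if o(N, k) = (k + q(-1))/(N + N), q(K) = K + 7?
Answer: -74790637/35530 ≈ -2105.0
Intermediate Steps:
q(K) = 7 + K
o(N, k) = (6 + k)/(2*N) (o(N, k) = (k + (7 - 1))/(N + N) = (k + 6)/((2*N)) = (6 + k)*(1/(2*N)) = (6 + k)/(2*N))
o(38, -58)/(-1870) - 2105 = ((1/2)*(6 - 58)/38)/(-1870) - 2105 = ((1/2)*(1/38)*(-52))*(-1/1870) - 2105 = -13/19*(-1/1870) - 2105 = 13/35530 - 2105 = -74790637/35530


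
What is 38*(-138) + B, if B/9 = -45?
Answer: -5649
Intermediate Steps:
B = -405 (B = 9*(-45) = -405)
38*(-138) + B = 38*(-138) - 405 = -5244 - 405 = -5649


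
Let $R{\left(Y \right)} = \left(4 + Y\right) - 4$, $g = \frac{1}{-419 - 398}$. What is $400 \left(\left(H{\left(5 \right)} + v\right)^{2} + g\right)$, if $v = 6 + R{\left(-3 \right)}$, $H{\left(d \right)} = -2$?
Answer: $\frac{326400}{817} \approx 399.51$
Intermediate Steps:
$g = - \frac{1}{817}$ ($g = \frac{1}{-817} = - \frac{1}{817} \approx -0.001224$)
$R{\left(Y \right)} = Y$
$v = 3$ ($v = 6 - 3 = 3$)
$400 \left(\left(H{\left(5 \right)} + v\right)^{2} + g\right) = 400 \left(\left(-2 + 3\right)^{2} - \frac{1}{817}\right) = 400 \left(1^{2} - \frac{1}{817}\right) = 400 \left(1 - \frac{1}{817}\right) = 400 \cdot \frac{816}{817} = \frac{326400}{817}$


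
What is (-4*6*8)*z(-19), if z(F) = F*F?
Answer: -69312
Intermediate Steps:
z(F) = F²
(-4*6*8)*z(-19) = (-4*6*8)*(-19)² = -24*8*361 = -192*361 = -69312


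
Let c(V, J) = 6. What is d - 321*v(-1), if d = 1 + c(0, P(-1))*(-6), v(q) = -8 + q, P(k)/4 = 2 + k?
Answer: 2854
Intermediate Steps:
P(k) = 8 + 4*k (P(k) = 4*(2 + k) = 8 + 4*k)
d = -35 (d = 1 + 6*(-6) = 1 - 36 = -35)
d - 321*v(-1) = -35 - 321*(-8 - 1) = -35 - 321*(-9) = -35 + 2889 = 2854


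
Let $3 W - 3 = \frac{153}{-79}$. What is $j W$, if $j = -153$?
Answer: $- \frac{4284}{79} \approx -54.228$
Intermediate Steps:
$W = \frac{28}{79}$ ($W = 1 + \frac{153 \frac{1}{-79}}{3} = 1 + \frac{153 \left(- \frac{1}{79}\right)}{3} = 1 + \frac{1}{3} \left(- \frac{153}{79}\right) = 1 - \frac{51}{79} = \frac{28}{79} \approx 0.35443$)
$j W = \left(-153\right) \frac{28}{79} = - \frac{4284}{79}$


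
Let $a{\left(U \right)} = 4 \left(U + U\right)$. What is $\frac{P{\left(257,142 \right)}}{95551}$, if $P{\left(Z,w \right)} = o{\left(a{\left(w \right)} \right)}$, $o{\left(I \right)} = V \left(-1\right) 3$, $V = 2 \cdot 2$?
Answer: $- \frac{12}{95551} \approx -0.00012559$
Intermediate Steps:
$a{\left(U \right)} = 8 U$ ($a{\left(U \right)} = 4 \cdot 2 U = 8 U$)
$V = 4$
$o{\left(I \right)} = -12$ ($o{\left(I \right)} = 4 \left(-1\right) 3 = \left(-4\right) 3 = -12$)
$P{\left(Z,w \right)} = -12$
$\frac{P{\left(257,142 \right)}}{95551} = - \frac{12}{95551}$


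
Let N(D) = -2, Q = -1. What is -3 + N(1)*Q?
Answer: -1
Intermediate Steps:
-3 + N(1)*Q = -3 - 2*(-1) = -3 + 2 = -1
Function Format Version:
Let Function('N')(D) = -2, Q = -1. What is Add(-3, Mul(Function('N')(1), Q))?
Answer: -1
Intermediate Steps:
Add(-3, Mul(Function('N')(1), Q)) = Add(-3, Mul(-2, -1)) = Add(-3, 2) = -1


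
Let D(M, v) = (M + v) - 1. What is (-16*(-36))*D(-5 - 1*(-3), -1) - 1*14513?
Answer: -16817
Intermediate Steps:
D(M, v) = -1 + M + v
(-16*(-36))*D(-5 - 1*(-3), -1) - 1*14513 = (-16*(-36))*(-1 + (-5 - 1*(-3)) - 1) - 1*14513 = 576*(-1 + (-5 + 3) - 1) - 14513 = 576*(-1 - 2 - 1) - 14513 = 576*(-4) - 14513 = -2304 - 14513 = -16817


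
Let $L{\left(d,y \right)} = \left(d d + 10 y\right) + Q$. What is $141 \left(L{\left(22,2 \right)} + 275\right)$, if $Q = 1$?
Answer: $109980$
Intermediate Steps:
$L{\left(d,y \right)} = 1 + d^{2} + 10 y$ ($L{\left(d,y \right)} = \left(d d + 10 y\right) + 1 = \left(d^{2} + 10 y\right) + 1 = 1 + d^{2} + 10 y$)
$141 \left(L{\left(22,2 \right)} + 275\right) = 141 \left(\left(1 + 22^{2} + 10 \cdot 2\right) + 275\right) = 141 \left(\left(1 + 484 + 20\right) + 275\right) = 141 \left(505 + 275\right) = 141 \cdot 780 = 109980$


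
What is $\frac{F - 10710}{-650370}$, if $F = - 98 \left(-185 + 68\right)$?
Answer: $- \frac{18}{15485} \approx -0.0011624$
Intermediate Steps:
$F = 11466$ ($F = \left(-98\right) \left(-117\right) = 11466$)
$\frac{F - 10710}{-650370} = \frac{11466 - 10710}{-650370} = 756 \left(- \frac{1}{650370}\right) = - \frac{18}{15485}$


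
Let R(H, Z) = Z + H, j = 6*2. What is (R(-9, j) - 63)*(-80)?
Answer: 4800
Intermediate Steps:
j = 12
R(H, Z) = H + Z
(R(-9, j) - 63)*(-80) = ((-9 + 12) - 63)*(-80) = (3 - 63)*(-80) = -60*(-80) = 4800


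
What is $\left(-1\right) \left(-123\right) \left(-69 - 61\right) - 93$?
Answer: $-16083$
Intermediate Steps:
$\left(-1\right) \left(-123\right) \left(-69 - 61\right) - 93 = 123 \left(-69 - 61\right) - 93 = 123 \left(-130\right) - 93 = -15990 - 93 = -16083$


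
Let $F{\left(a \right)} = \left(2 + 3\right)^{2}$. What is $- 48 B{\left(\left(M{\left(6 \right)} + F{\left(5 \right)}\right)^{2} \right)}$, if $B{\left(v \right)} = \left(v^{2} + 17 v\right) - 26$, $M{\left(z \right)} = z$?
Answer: $-45111936$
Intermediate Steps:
$F{\left(a \right)} = 25$ ($F{\left(a \right)} = 5^{2} = 25$)
$B{\left(v \right)} = -26 + v^{2} + 17 v$
$- 48 B{\left(\left(M{\left(6 \right)} + F{\left(5 \right)}\right)^{2} \right)} = - 48 \left(-26 + \left(\left(6 + 25\right)^{2}\right)^{2} + 17 \left(6 + 25\right)^{2}\right) = - 48 \left(-26 + \left(31^{2}\right)^{2} + 17 \cdot 31^{2}\right) = - 48 \left(-26 + 961^{2} + 17 \cdot 961\right) = - 48 \left(-26 + 923521 + 16337\right) = \left(-48\right) 939832 = -45111936$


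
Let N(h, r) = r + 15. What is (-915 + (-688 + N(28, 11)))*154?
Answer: -242858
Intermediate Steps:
N(h, r) = 15 + r
(-915 + (-688 + N(28, 11)))*154 = (-915 + (-688 + (15 + 11)))*154 = (-915 + (-688 + 26))*154 = (-915 - 662)*154 = -1577*154 = -242858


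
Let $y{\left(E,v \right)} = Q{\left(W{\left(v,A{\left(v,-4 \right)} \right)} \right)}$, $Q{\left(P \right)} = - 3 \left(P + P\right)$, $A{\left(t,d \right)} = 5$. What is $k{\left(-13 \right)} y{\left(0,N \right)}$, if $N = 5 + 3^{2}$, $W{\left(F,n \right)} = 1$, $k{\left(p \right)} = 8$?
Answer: $-48$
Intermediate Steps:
$N = 14$ ($N = 5 + 9 = 14$)
$Q{\left(P \right)} = - 6 P$ ($Q{\left(P \right)} = - 3 \cdot 2 P = - 6 P$)
$y{\left(E,v \right)} = -6$ ($y{\left(E,v \right)} = \left(-6\right) 1 = -6$)
$k{\left(-13 \right)} y{\left(0,N \right)} = 8 \left(-6\right) = -48$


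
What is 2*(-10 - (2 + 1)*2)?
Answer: -32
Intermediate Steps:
2*(-10 - (2 + 1)*2) = 2*(-10 - 3*2) = 2*(-10 - 1*6) = 2*(-10 - 6) = 2*(-16) = -32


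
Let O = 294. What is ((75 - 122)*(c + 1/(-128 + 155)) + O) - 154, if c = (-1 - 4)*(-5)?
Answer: -27992/27 ≈ -1036.7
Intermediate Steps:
c = 25 (c = -5*(-5) = 25)
((75 - 122)*(c + 1/(-128 + 155)) + O) - 154 = ((75 - 122)*(25 + 1/(-128 + 155)) + 294) - 154 = (-47*(25 + 1/27) + 294) - 154 = (-47*676/27 + 294) - 154 = (-31772/27 + 294) - 154 = -23834/27 - 154 = -27992/27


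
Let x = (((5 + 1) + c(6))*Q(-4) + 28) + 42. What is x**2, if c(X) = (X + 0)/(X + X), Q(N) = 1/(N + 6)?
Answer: 85849/16 ≈ 5365.6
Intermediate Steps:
Q(N) = 1/(6 + N)
c(X) = 1/2 (c(X) = X/((2*X)) = X*(1/(2*X)) = 1/2)
x = 293/4 (x = (((5 + 1) + 1/2)/(6 - 4) + 28) + 42 = ((6 + 1/2)/2 + 28) + 42 = ((13/2)*(1/2) + 28) + 42 = (13/4 + 28) + 42 = 125/4 + 42 = 293/4 ≈ 73.250)
x**2 = (293/4)**2 = 85849/16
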